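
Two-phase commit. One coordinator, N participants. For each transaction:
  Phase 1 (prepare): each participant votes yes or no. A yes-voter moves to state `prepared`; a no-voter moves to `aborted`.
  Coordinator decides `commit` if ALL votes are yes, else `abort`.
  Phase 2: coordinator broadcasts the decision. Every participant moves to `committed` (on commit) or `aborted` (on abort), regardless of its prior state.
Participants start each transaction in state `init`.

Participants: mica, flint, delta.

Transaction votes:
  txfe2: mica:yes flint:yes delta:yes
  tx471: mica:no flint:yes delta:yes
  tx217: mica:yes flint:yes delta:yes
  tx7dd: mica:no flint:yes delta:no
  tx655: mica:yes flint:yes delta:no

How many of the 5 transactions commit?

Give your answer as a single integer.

txfe2: all yes -> commit (commits=1)
tx471: no from mica -> abort (commits=1)
tx217: all yes -> commit (commits=2)
tx7dd: no from mica, delta -> abort (commits=2)
tx655: no from delta -> abort (commits=2)

Answer: 2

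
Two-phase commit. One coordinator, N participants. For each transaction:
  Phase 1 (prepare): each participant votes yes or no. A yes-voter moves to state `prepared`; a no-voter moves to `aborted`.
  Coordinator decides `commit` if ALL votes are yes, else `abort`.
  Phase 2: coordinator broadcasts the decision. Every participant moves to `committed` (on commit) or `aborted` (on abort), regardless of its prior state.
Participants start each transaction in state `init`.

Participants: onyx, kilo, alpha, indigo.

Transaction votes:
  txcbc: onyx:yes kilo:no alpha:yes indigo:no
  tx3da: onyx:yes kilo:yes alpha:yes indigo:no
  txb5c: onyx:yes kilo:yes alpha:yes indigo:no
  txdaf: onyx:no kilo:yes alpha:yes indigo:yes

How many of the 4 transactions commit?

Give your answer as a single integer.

Answer: 0

Derivation:
txcbc: no from kilo, indigo -> abort (commits=0)
tx3da: no from indigo -> abort (commits=0)
txb5c: no from indigo -> abort (commits=0)
txdaf: no from onyx -> abort (commits=0)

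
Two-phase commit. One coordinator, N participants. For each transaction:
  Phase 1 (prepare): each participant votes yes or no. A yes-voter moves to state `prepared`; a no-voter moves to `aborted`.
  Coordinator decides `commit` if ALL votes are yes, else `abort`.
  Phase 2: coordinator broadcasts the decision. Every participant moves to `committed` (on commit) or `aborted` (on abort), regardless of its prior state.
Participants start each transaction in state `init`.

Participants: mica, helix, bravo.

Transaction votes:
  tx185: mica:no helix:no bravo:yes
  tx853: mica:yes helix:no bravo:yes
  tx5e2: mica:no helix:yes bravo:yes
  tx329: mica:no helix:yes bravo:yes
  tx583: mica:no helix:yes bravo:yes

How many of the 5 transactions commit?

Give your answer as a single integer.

Answer: 0

Derivation:
tx185: no from mica, helix -> abort (commits=0)
tx853: no from helix -> abort (commits=0)
tx5e2: no from mica -> abort (commits=0)
tx329: no from mica -> abort (commits=0)
tx583: no from mica -> abort (commits=0)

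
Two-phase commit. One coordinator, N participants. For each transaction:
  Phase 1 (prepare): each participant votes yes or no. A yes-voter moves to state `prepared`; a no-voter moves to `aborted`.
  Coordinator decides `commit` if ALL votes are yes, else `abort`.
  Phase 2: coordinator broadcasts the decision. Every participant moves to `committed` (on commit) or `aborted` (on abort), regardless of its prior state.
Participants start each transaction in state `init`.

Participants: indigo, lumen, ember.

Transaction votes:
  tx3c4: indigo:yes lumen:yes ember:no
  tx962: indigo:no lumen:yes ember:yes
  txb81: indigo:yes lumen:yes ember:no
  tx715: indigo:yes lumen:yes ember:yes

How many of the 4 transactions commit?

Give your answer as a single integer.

tx3c4: no from ember -> abort (commits=0)
tx962: no from indigo -> abort (commits=0)
txb81: no from ember -> abort (commits=0)
tx715: all yes -> commit (commits=1)

Answer: 1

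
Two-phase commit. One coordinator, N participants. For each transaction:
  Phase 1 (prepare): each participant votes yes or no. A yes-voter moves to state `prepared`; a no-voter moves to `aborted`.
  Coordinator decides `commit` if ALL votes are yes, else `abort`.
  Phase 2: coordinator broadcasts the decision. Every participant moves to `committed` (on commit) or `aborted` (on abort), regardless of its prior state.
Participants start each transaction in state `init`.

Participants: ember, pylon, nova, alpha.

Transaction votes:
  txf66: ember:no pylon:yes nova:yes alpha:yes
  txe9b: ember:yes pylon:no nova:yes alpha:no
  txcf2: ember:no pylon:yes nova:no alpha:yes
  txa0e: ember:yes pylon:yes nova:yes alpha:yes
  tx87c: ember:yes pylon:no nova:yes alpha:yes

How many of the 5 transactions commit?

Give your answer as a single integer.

txf66: no from ember -> abort (commits=0)
txe9b: no from pylon, alpha -> abort (commits=0)
txcf2: no from ember, nova -> abort (commits=0)
txa0e: all yes -> commit (commits=1)
tx87c: no from pylon -> abort (commits=1)

Answer: 1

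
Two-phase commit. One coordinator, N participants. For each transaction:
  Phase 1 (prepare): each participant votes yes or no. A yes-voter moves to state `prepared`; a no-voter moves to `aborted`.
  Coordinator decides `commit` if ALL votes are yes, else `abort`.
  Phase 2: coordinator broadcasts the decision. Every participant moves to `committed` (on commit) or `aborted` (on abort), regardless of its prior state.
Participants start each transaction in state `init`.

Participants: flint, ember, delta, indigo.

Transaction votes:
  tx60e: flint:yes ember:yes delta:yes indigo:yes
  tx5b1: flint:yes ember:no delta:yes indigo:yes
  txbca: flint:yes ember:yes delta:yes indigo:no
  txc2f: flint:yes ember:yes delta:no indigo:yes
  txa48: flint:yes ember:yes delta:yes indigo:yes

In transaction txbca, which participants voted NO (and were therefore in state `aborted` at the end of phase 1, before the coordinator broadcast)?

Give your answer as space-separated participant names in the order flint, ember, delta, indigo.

Answer: indigo

Derivation:
Txn txbca phase 1: flint yes -> prepared; ember yes -> prepared; delta yes -> prepared; indigo no -> aborted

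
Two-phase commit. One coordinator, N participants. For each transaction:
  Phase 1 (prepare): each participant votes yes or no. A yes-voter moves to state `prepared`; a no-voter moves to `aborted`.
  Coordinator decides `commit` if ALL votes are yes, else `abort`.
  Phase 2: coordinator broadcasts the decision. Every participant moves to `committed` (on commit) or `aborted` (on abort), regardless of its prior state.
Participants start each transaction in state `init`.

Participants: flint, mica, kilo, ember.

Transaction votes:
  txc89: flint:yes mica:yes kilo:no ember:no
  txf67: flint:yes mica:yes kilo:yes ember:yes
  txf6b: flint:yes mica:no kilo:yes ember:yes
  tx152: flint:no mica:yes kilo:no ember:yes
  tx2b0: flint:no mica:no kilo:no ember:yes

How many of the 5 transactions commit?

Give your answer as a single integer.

Answer: 1

Derivation:
txc89: no from kilo, ember -> abort (commits=0)
txf67: all yes -> commit (commits=1)
txf6b: no from mica -> abort (commits=1)
tx152: no from flint, kilo -> abort (commits=1)
tx2b0: no from flint, mica, kilo -> abort (commits=1)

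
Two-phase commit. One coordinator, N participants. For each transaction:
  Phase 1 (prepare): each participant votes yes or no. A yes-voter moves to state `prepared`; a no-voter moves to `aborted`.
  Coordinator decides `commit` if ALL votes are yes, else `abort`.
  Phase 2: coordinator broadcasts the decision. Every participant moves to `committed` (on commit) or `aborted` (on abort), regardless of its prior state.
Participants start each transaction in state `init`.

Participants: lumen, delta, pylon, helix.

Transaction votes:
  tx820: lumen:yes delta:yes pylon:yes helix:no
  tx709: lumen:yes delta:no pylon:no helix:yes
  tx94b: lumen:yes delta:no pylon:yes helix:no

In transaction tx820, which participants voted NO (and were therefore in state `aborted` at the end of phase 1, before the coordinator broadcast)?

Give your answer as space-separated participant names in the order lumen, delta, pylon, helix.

Txn tx820 phase 1: lumen yes -> prepared; delta yes -> prepared; pylon yes -> prepared; helix no -> aborted

Answer: helix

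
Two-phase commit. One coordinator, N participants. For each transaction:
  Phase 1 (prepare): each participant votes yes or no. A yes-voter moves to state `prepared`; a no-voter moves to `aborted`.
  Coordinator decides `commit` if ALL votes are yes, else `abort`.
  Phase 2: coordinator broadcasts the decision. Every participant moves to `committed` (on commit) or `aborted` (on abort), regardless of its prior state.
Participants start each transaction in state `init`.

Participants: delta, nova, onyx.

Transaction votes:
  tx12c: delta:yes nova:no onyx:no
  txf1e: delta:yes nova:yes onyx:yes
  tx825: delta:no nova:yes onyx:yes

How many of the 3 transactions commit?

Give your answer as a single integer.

tx12c: no from nova, onyx -> abort (commits=0)
txf1e: all yes -> commit (commits=1)
tx825: no from delta -> abort (commits=1)

Answer: 1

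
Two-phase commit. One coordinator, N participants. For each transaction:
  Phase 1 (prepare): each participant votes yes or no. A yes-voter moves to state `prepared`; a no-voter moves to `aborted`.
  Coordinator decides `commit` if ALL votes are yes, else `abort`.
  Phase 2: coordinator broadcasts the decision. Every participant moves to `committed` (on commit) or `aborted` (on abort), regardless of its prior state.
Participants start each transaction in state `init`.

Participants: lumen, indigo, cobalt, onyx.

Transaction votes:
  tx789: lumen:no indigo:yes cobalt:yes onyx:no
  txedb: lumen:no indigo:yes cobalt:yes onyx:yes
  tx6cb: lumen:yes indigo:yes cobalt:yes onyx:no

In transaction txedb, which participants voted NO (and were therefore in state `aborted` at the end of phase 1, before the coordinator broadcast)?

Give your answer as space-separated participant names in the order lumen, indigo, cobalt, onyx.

Answer: lumen

Derivation:
Txn txedb phase 1: lumen no -> aborted; indigo yes -> prepared; cobalt yes -> prepared; onyx yes -> prepared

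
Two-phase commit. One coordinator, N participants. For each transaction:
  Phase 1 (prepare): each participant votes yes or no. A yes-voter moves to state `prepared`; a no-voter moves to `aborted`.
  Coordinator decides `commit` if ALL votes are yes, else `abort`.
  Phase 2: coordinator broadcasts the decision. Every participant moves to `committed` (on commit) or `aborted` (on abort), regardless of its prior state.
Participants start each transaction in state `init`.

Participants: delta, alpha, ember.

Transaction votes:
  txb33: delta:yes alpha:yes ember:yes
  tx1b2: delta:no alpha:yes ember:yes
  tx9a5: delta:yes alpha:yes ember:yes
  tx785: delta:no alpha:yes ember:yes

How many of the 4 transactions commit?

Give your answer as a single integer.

Answer: 2

Derivation:
txb33: all yes -> commit (commits=1)
tx1b2: no from delta -> abort (commits=1)
tx9a5: all yes -> commit (commits=2)
tx785: no from delta -> abort (commits=2)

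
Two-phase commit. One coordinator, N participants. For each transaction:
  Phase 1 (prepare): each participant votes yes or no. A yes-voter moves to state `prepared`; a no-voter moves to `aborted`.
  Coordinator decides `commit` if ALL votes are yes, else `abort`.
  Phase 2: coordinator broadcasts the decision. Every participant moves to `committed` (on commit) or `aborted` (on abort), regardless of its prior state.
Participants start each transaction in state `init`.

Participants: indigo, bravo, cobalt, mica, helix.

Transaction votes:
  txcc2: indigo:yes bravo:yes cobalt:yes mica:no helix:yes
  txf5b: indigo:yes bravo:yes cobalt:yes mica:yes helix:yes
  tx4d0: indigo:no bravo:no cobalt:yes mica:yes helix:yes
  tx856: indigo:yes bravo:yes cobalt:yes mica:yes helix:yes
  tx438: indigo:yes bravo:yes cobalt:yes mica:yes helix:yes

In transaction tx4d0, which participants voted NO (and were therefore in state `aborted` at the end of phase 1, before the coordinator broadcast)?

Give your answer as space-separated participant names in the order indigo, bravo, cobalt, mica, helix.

Txn tx4d0 phase 1: indigo no -> aborted; bravo no -> aborted; cobalt yes -> prepared; mica yes -> prepared; helix yes -> prepared

Answer: indigo bravo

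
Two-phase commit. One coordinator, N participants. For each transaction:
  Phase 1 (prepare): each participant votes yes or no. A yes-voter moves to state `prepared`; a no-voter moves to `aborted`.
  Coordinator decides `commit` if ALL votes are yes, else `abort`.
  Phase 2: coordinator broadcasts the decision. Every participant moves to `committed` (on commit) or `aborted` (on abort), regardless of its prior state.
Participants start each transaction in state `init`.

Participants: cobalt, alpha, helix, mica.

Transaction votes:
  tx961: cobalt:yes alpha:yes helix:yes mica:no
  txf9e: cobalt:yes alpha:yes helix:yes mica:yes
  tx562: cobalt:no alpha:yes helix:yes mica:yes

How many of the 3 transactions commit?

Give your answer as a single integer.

Answer: 1

Derivation:
tx961: no from mica -> abort (commits=0)
txf9e: all yes -> commit (commits=1)
tx562: no from cobalt -> abort (commits=1)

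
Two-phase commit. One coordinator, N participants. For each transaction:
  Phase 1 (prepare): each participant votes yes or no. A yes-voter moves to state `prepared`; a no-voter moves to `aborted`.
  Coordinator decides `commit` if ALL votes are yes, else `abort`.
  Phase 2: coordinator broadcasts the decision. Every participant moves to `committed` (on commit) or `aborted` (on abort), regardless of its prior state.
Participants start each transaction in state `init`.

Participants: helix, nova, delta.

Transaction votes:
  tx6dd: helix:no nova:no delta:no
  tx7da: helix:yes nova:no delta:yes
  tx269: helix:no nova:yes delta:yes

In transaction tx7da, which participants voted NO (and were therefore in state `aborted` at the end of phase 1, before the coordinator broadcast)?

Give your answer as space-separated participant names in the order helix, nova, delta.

Txn tx7da phase 1: helix yes -> prepared; nova no -> aborted; delta yes -> prepared

Answer: nova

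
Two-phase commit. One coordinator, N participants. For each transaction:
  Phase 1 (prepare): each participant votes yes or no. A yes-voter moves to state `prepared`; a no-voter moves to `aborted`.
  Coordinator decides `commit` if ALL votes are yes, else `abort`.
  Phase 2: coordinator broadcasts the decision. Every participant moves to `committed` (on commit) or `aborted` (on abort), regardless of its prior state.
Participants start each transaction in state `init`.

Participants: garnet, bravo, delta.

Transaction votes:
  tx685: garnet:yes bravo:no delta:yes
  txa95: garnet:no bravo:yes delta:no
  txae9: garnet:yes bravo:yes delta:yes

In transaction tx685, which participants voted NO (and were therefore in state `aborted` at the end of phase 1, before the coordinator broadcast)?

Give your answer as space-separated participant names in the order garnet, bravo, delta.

Answer: bravo

Derivation:
Txn tx685 phase 1: garnet yes -> prepared; bravo no -> aborted; delta yes -> prepared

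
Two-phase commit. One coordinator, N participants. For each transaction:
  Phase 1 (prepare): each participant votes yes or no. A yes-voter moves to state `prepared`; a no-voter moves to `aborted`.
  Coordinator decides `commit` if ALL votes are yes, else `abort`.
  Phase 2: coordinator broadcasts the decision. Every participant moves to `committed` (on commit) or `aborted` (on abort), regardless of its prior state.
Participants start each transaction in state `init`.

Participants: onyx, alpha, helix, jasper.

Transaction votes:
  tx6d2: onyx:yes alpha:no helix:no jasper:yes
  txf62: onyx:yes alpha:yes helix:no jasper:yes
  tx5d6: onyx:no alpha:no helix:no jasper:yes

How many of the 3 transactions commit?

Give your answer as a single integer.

tx6d2: no from alpha, helix -> abort (commits=0)
txf62: no from helix -> abort (commits=0)
tx5d6: no from onyx, alpha, helix -> abort (commits=0)

Answer: 0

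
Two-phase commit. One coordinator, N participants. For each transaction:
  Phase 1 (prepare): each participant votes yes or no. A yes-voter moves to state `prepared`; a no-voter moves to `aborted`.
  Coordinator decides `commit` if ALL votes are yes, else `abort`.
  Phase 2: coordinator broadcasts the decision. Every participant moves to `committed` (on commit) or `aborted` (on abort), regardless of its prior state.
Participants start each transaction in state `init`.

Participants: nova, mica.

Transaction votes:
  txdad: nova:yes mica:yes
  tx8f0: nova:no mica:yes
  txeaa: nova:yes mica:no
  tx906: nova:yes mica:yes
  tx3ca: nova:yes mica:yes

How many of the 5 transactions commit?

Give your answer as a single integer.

txdad: all yes -> commit (commits=1)
tx8f0: no from nova -> abort (commits=1)
txeaa: no from mica -> abort (commits=1)
tx906: all yes -> commit (commits=2)
tx3ca: all yes -> commit (commits=3)

Answer: 3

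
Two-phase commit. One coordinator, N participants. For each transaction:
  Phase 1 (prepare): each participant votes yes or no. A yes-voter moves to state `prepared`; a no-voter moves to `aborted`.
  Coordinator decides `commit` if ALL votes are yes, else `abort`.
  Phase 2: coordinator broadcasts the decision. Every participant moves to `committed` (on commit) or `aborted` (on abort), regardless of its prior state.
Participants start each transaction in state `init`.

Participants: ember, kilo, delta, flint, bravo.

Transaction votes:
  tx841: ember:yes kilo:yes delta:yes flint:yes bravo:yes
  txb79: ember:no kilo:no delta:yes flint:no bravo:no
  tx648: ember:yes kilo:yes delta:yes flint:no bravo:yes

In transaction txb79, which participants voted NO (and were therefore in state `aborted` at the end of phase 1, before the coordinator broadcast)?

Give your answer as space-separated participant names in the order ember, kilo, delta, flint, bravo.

Answer: ember kilo flint bravo

Derivation:
Txn txb79 phase 1: ember no -> aborted; kilo no -> aborted; delta yes -> prepared; flint no -> aborted; bravo no -> aborted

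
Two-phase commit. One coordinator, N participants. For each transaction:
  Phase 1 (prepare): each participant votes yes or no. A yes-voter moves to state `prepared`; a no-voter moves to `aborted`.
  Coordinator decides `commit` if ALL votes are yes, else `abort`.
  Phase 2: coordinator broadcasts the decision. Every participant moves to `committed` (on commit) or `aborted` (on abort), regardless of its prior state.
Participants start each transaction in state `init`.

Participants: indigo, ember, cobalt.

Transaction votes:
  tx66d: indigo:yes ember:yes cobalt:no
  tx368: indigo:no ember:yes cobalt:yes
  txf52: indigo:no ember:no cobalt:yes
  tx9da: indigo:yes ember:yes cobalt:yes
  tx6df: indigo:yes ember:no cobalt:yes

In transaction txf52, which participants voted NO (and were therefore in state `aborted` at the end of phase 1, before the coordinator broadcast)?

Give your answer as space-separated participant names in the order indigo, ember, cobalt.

Txn txf52 phase 1: indigo no -> aborted; ember no -> aborted; cobalt yes -> prepared

Answer: indigo ember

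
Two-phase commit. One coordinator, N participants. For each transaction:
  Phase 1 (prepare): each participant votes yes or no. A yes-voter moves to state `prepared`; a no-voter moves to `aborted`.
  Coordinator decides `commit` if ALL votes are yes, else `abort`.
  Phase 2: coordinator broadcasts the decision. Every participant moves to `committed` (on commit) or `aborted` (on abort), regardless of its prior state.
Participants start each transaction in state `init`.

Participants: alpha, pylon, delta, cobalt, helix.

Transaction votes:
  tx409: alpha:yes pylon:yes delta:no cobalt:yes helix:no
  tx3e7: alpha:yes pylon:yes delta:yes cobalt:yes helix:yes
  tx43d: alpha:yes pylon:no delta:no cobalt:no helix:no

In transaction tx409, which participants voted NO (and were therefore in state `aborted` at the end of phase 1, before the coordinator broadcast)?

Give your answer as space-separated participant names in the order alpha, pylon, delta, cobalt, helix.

Answer: delta helix

Derivation:
Txn tx409 phase 1: alpha yes -> prepared; pylon yes -> prepared; delta no -> aborted; cobalt yes -> prepared; helix no -> aborted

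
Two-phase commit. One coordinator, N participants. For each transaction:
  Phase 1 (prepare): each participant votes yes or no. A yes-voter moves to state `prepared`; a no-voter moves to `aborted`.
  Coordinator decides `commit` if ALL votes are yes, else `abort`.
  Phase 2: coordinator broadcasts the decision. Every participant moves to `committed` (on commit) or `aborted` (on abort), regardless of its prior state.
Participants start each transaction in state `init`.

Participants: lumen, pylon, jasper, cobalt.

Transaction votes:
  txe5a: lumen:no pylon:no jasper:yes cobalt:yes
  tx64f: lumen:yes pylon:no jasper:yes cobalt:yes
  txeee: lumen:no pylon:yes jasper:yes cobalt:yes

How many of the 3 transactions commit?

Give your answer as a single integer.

Answer: 0

Derivation:
txe5a: no from lumen, pylon -> abort (commits=0)
tx64f: no from pylon -> abort (commits=0)
txeee: no from lumen -> abort (commits=0)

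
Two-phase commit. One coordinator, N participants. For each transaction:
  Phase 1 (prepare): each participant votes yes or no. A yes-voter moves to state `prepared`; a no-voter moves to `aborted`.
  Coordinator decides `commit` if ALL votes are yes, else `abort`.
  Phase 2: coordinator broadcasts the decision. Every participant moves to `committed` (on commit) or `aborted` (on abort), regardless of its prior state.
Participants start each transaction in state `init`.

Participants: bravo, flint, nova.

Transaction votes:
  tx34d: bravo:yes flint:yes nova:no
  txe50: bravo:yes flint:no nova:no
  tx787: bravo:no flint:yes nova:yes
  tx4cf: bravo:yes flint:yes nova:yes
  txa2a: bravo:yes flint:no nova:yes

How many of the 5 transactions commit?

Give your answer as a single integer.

tx34d: no from nova -> abort (commits=0)
txe50: no from flint, nova -> abort (commits=0)
tx787: no from bravo -> abort (commits=0)
tx4cf: all yes -> commit (commits=1)
txa2a: no from flint -> abort (commits=1)

Answer: 1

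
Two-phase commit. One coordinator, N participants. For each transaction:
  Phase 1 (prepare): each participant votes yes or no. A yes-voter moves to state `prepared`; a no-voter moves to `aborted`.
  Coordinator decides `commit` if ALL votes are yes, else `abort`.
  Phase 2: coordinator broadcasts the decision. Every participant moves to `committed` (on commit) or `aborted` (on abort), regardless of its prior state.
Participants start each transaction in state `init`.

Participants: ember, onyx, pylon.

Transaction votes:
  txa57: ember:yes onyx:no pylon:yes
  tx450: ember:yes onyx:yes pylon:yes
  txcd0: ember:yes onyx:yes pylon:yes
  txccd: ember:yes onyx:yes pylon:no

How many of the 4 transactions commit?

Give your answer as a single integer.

txa57: no from onyx -> abort (commits=0)
tx450: all yes -> commit (commits=1)
txcd0: all yes -> commit (commits=2)
txccd: no from pylon -> abort (commits=2)

Answer: 2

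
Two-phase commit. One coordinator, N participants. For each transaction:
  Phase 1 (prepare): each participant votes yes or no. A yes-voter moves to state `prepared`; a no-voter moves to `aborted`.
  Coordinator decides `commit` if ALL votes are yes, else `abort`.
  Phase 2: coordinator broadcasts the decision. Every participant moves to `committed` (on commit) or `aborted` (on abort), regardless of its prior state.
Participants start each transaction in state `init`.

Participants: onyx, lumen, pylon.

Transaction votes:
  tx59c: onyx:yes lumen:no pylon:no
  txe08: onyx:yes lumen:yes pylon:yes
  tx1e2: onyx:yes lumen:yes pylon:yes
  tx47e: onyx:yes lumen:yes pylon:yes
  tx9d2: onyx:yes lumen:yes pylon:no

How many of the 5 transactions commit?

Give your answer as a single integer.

Answer: 3

Derivation:
tx59c: no from lumen, pylon -> abort (commits=0)
txe08: all yes -> commit (commits=1)
tx1e2: all yes -> commit (commits=2)
tx47e: all yes -> commit (commits=3)
tx9d2: no from pylon -> abort (commits=3)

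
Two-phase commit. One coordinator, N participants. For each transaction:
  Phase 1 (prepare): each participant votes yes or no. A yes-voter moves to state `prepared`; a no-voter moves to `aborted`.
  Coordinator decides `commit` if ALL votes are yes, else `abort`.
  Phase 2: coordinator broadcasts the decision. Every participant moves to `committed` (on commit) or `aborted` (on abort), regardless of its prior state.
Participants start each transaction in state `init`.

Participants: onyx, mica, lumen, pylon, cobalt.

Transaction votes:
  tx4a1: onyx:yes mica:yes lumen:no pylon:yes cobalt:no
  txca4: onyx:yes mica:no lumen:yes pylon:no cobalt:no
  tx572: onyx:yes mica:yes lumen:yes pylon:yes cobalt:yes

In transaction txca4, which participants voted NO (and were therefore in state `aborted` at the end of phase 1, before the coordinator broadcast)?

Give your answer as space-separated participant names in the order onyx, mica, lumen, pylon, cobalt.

Answer: mica pylon cobalt

Derivation:
Txn txca4 phase 1: onyx yes -> prepared; mica no -> aborted; lumen yes -> prepared; pylon no -> aborted; cobalt no -> aborted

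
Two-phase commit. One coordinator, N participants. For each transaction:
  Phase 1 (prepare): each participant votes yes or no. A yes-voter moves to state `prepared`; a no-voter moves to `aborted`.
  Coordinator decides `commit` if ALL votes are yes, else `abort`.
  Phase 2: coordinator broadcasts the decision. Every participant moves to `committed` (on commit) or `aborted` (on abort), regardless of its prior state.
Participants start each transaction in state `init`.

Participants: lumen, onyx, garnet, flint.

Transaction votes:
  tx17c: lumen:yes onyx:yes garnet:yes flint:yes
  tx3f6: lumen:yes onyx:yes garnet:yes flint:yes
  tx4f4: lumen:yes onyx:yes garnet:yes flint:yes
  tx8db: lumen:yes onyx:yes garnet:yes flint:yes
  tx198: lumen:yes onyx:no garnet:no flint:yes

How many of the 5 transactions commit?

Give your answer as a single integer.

Answer: 4

Derivation:
tx17c: all yes -> commit (commits=1)
tx3f6: all yes -> commit (commits=2)
tx4f4: all yes -> commit (commits=3)
tx8db: all yes -> commit (commits=4)
tx198: no from onyx, garnet -> abort (commits=4)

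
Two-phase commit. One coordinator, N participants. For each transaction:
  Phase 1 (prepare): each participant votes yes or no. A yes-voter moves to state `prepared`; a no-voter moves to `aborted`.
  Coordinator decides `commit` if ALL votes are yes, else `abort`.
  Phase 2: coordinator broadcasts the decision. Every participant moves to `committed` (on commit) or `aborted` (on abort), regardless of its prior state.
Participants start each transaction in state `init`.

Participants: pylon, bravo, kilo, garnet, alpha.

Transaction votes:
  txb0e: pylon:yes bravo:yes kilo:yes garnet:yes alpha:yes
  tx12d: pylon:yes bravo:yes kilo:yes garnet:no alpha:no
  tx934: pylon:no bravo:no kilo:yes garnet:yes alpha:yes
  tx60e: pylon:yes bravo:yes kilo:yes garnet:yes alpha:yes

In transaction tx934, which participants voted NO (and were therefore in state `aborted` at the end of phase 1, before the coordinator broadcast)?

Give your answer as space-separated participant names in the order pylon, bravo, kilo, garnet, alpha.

Answer: pylon bravo

Derivation:
Txn tx934 phase 1: pylon no -> aborted; bravo no -> aborted; kilo yes -> prepared; garnet yes -> prepared; alpha yes -> prepared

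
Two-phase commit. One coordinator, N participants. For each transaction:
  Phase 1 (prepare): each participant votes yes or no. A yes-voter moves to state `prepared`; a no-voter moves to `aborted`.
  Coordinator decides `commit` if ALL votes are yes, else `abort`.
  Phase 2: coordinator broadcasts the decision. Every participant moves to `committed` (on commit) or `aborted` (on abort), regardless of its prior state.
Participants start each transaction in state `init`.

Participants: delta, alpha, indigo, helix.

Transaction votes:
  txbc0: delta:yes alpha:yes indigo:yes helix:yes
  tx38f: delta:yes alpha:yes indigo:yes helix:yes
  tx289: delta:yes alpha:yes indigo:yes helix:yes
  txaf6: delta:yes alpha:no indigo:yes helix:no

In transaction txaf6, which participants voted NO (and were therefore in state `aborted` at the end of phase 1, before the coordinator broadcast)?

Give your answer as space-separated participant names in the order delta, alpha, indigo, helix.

Txn txaf6 phase 1: delta yes -> prepared; alpha no -> aborted; indigo yes -> prepared; helix no -> aborted

Answer: alpha helix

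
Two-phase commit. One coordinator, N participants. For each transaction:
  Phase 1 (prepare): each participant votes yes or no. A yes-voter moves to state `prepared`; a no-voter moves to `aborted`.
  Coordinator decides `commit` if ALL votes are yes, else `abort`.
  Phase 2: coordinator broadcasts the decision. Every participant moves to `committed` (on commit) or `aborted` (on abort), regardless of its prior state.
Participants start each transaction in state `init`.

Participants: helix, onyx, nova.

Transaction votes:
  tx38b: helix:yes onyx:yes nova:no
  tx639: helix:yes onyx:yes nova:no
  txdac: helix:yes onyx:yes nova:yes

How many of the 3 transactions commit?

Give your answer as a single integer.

Answer: 1

Derivation:
tx38b: no from nova -> abort (commits=0)
tx639: no from nova -> abort (commits=0)
txdac: all yes -> commit (commits=1)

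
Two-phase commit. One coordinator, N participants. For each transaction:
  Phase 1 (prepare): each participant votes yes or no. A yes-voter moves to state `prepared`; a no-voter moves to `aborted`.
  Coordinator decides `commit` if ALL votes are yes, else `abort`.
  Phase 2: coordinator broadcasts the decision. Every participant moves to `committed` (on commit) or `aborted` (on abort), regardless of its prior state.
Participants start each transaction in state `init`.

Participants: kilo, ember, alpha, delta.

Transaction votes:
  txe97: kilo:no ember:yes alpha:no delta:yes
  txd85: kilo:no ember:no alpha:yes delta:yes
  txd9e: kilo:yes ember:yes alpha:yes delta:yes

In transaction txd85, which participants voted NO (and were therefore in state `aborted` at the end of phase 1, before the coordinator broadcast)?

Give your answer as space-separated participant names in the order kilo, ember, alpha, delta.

Txn txd85 phase 1: kilo no -> aborted; ember no -> aborted; alpha yes -> prepared; delta yes -> prepared

Answer: kilo ember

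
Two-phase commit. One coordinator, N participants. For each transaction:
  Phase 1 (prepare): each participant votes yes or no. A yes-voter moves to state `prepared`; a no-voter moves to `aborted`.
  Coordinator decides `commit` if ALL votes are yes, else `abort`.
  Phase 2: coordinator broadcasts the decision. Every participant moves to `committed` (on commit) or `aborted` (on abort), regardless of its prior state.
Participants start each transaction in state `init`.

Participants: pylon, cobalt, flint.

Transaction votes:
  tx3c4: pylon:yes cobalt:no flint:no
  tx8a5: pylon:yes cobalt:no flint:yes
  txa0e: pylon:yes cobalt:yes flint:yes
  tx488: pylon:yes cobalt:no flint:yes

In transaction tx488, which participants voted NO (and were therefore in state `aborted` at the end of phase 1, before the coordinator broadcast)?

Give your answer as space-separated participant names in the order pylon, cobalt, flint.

Txn tx488 phase 1: pylon yes -> prepared; cobalt no -> aborted; flint yes -> prepared

Answer: cobalt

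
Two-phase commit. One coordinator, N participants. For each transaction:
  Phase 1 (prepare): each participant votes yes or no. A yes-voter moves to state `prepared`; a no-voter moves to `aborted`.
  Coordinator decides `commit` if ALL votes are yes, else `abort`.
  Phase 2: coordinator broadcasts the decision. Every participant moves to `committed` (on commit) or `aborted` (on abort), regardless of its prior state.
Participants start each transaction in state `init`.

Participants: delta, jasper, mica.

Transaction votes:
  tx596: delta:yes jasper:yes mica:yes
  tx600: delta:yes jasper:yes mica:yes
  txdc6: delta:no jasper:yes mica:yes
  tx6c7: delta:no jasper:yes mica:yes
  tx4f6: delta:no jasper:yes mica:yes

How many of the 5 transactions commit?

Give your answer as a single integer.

tx596: all yes -> commit (commits=1)
tx600: all yes -> commit (commits=2)
txdc6: no from delta -> abort (commits=2)
tx6c7: no from delta -> abort (commits=2)
tx4f6: no from delta -> abort (commits=2)

Answer: 2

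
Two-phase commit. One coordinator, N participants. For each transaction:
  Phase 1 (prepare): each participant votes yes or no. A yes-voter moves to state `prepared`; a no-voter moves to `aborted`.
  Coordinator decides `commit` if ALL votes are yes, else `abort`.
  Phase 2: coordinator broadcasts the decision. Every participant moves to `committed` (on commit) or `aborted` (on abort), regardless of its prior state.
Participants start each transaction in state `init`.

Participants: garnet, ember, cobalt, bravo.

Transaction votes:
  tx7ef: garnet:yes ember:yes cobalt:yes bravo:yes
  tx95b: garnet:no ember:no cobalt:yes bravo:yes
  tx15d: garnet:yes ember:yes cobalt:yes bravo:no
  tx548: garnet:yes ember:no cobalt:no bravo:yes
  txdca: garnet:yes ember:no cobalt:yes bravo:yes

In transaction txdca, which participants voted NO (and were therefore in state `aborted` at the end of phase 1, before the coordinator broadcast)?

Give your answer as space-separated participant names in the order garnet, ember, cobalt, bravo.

Txn txdca phase 1: garnet yes -> prepared; ember no -> aborted; cobalt yes -> prepared; bravo yes -> prepared

Answer: ember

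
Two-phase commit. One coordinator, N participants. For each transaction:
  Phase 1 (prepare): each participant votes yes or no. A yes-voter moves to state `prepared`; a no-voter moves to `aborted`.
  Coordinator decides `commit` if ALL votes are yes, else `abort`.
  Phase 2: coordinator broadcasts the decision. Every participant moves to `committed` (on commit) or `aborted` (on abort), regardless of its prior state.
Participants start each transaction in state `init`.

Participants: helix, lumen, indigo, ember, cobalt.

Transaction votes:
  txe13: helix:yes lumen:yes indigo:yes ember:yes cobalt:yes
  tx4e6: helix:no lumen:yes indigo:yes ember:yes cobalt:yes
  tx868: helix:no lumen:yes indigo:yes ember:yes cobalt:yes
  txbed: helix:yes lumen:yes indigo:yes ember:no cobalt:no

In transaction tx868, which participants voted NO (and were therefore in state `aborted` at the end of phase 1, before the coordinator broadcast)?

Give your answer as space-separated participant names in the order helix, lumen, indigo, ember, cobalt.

Txn tx868 phase 1: helix no -> aborted; lumen yes -> prepared; indigo yes -> prepared; ember yes -> prepared; cobalt yes -> prepared

Answer: helix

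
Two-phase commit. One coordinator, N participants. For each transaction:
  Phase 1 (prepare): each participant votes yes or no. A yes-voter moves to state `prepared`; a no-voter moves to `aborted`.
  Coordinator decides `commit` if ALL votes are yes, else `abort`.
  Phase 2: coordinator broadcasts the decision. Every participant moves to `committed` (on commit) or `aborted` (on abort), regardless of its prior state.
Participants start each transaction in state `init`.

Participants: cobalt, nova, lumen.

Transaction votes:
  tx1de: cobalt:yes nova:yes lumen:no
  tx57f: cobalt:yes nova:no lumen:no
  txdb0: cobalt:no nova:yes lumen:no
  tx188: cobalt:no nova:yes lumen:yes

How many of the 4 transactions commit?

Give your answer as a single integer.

Answer: 0

Derivation:
tx1de: no from lumen -> abort (commits=0)
tx57f: no from nova, lumen -> abort (commits=0)
txdb0: no from cobalt, lumen -> abort (commits=0)
tx188: no from cobalt -> abort (commits=0)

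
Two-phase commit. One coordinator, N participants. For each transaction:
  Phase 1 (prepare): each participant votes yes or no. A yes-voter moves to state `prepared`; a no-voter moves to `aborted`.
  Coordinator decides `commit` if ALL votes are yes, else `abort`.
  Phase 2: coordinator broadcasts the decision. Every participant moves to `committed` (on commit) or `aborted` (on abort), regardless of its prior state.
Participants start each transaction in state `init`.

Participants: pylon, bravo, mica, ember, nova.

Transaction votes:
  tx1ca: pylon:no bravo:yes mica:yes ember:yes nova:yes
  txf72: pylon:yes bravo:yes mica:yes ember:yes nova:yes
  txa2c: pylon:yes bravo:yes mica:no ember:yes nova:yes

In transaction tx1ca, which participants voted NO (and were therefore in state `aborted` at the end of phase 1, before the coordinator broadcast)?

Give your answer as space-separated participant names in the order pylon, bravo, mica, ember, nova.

Txn tx1ca phase 1: pylon no -> aborted; bravo yes -> prepared; mica yes -> prepared; ember yes -> prepared; nova yes -> prepared

Answer: pylon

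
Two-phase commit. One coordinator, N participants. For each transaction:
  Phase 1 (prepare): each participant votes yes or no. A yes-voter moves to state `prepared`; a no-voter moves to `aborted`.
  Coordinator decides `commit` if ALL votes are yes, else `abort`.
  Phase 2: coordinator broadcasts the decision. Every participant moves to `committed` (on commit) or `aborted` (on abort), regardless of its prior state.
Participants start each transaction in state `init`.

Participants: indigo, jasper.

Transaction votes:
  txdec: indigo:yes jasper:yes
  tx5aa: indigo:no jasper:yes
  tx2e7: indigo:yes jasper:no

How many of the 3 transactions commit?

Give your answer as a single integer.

txdec: all yes -> commit (commits=1)
tx5aa: no from indigo -> abort (commits=1)
tx2e7: no from jasper -> abort (commits=1)

Answer: 1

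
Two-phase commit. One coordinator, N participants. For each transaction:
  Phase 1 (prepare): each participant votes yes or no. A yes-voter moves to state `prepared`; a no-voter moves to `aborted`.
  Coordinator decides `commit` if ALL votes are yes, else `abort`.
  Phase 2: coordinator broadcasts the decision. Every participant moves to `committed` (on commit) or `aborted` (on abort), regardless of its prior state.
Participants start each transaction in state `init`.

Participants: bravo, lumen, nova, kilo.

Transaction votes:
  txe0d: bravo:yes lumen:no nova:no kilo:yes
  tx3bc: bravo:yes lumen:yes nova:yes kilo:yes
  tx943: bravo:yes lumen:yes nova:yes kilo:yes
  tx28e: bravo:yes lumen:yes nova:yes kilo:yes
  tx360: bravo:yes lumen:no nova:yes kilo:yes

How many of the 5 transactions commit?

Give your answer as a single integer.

Answer: 3

Derivation:
txe0d: no from lumen, nova -> abort (commits=0)
tx3bc: all yes -> commit (commits=1)
tx943: all yes -> commit (commits=2)
tx28e: all yes -> commit (commits=3)
tx360: no from lumen -> abort (commits=3)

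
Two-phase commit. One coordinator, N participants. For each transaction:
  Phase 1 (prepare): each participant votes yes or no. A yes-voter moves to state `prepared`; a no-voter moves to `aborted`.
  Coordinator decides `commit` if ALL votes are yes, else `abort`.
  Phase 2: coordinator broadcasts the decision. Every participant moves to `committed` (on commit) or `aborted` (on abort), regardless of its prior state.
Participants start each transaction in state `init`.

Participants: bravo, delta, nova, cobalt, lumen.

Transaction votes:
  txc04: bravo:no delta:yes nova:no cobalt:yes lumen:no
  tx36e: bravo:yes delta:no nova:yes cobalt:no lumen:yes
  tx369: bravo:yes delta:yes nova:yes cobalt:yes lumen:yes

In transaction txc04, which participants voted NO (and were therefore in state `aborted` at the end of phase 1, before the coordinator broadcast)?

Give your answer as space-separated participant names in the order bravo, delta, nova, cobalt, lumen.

Txn txc04 phase 1: bravo no -> aborted; delta yes -> prepared; nova no -> aborted; cobalt yes -> prepared; lumen no -> aborted

Answer: bravo nova lumen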